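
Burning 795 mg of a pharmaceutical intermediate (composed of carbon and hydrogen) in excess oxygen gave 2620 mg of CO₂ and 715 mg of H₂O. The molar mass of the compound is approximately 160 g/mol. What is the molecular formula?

C12H16

mol C = 2.62 g CO₂ ÷ 44.009 g/mol = 0.05953 mol
mol H = 2 × 0.715 g H₂O ÷ 18.015 g/mol = 0.07938 mol
Divide by the smallest (0.05953 mol): C 1.000, H 1.333
Multiplying each by 3 gives whole numbers: C 3.00, H 4.00
Empirical formula: C3H4
Empirical-formula mass = 40.06 g/mol; 160 ÷ 40.06 ≈ 4, so the molecular formula is C12H16.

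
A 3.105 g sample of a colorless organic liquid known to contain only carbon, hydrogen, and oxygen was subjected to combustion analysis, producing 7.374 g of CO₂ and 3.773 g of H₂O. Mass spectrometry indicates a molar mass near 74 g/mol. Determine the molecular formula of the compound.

C4H10O

mol C = 7.374 g CO₂ ÷ 44.009 g/mol = 0.16756 mol
mol H = 2 × 3.773 g H₂O ÷ 18.015 g/mol = 0.41887 mol
mass O = 3.105 − (2.0125 + 0.42222) = 0.67025 g → mol O = 0.67025 ÷ 15.999 = 0.041893 mol
Divide by the smallest (0.041893 mol): C 4.000, H 9.999, O 1.000
Empirical formula: C4H10O
Empirical-formula mass = 74.12 g/mol; 74 ÷ 74.12 ≈ 1, so the molecular formula is C4H10O.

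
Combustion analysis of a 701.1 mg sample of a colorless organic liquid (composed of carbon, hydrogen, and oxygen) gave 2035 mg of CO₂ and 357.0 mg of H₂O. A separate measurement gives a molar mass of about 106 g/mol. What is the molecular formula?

mol C = 2.035 g CO₂ ÷ 44.009 g/mol = 0.046241 mol
mol H = 2 × 0.3570 g H₂O ÷ 18.015 g/mol = 0.039634 mol
mass O = 0.7011 − (0.55540 + 0.039951) = 0.10575 g → mol O = 0.10575 ÷ 15.999 = 0.0066100 mol
Divide by the smallest (0.0066100 mol): C 6.995, H 5.996, O 1.000
Empirical formula: C7H6O
Empirical-formula mass = 106.12 g/mol; 106 ÷ 106.12 ≈ 1, so the molecular formula is C7H6O.

C7H6O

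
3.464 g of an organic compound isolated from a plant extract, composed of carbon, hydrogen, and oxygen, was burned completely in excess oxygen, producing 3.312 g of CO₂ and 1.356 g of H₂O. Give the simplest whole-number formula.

mol C = 3.312 g CO₂ ÷ 44.009 g/mol = 0.075257 mol
mol H = 2 × 1.356 g H₂O ÷ 18.015 g/mol = 0.15054 mol
mass O = 3.464 − (0.90392 + 0.15175) = 2.4083 g → mol O = 2.4083 ÷ 15.999 = 0.15053 mol
Divide by the smallest (0.075257 mol): C 1.000, H 2.000, O 2.000

CH2O2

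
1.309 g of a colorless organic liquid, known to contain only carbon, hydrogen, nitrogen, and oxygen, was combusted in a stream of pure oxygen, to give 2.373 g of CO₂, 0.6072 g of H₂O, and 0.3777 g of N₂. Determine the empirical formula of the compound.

mol C = 2.373 g CO₂ ÷ 44.009 g/mol = 0.053921 mol
mol H = 2 × 0.6072 g H₂O ÷ 18.015 g/mol = 0.067410 mol
mol N = 2 × 0.3777 g N₂ ÷ 28.014 g/mol = 0.026965 mol
mass O = 1.309 − (0.64764 + 0.067950 + 0.37770) = 0.21571 g → mol O = 0.21571 ÷ 15.999 = 0.013483 mol
Divide by the smallest (0.013483 mol): C 3.999, H 5.000, N 2.000, O 1.000

C4H5N2O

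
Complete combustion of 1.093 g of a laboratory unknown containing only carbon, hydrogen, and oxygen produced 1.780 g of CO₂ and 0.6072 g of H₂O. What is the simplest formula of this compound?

mol C = 1.780 g CO₂ ÷ 44.009 g/mol = 0.040446 mol
mol H = 2 × 0.6072 g H₂O ÷ 18.015 g/mol = 0.067410 mol
mass O = 1.093 − (0.48580 + 0.067950) = 0.53925 g → mol O = 0.53925 ÷ 15.999 = 0.033705 mol
Divide by the smallest (0.033705 mol): C 1.200, H 2.000, O 1.000
Multiplying each by 5 gives whole numbers: C 6.00, H 10.00, O 5.00

C6H10O5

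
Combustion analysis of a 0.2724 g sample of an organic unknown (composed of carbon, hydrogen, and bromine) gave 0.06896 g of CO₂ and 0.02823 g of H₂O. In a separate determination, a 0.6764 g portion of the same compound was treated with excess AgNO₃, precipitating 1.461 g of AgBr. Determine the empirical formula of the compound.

mol C = 0.06896 g CO₂ ÷ 44.009 g/mol = 0.0015670 mol
mol H = 2 × 0.02823 g H₂O ÷ 18.015 g/mol = 0.0031341 mol
From the AgBr data: mol Br per gram of compound = (1.461 ÷ 187.772) ÷ 0.6764 = 0.011503 mol/g, so in the 0.2724 g combustion sample mol Br = 0.0031335 mol
Divide by the smallest (0.0015670 mol): C 1.000, H 2.000, Br 2.000

CH2Br2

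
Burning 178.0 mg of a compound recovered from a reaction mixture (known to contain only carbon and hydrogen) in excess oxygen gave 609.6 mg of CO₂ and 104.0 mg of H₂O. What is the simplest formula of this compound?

C6H5

mol C = 0.6096 g CO₂ ÷ 44.009 g/mol = 0.013852 mol
mol H = 2 × 0.1040 g H₂O ÷ 18.015 g/mol = 0.011546 mol
Divide by the smallest (0.011546 mol): C 1.200, H 1.000
Multiplying each by 5 gives whole numbers: C 6.00, H 5.00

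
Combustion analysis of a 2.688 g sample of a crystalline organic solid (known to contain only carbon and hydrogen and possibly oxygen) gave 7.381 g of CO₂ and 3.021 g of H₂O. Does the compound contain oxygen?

yes

mol C = 7.381 g CO₂ ÷ 44.009 g/mol = 0.16772 mol
mol H = 2 × 3.021 g H₂O ÷ 18.015 g/mol = 0.33539 mol
C and H account for only 2.3525 g of the 2.688 g sample; the remaining 0.33550 g must be oxygen.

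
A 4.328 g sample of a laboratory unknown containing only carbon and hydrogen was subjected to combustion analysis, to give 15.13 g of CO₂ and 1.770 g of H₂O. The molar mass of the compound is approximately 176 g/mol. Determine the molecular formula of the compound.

C14H8

mol C = 15.13 g CO₂ ÷ 44.009 g/mol = 0.34379 mol
mol H = 2 × 1.770 g H₂O ÷ 18.015 g/mol = 0.19650 mol
Divide by the smallest (0.19650 mol): C 1.750, H 1.000
Multiplying each by 4 gives whole numbers: C 7.00, H 4.00
Empirical formula: C7H4
Empirical-formula mass = 88.11 g/mol; 176 ÷ 88.11 ≈ 2, so the molecular formula is C14H8.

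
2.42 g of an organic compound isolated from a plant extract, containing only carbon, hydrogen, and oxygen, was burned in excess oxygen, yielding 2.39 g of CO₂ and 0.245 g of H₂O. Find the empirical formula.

C2HO4

mol C = 2.39 g CO₂ ÷ 44.009 g/mol = 0.05431 mol
mol H = 2 × 0.245 g H₂O ÷ 18.015 g/mol = 0.02720 mol
mass O = 2.42 − (0.6523 + 0.02742) = 1.740 g → mol O = 1.740 ÷ 15.999 = 0.1088 mol
Divide by the smallest (0.02720 mol): C 1.997, H 1.000, O 3.999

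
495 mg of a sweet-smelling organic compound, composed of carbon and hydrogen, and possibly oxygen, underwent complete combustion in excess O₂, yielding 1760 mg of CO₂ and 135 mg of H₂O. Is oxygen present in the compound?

no

mol C = 1.76 g CO₂ ÷ 44.009 g/mol = 0.03999 mol
mol H = 2 × 0.135 g H₂O ÷ 18.015 g/mol = 0.01499 mol
C and H together account for 0.4954 g — essentially the entire 0.495 g sample — so the compound contains no oxygen.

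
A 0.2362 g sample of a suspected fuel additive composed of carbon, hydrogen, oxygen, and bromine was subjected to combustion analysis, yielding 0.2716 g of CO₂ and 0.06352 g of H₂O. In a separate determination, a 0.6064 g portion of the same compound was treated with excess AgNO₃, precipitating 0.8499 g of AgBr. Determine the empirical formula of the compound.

mol C = 0.2716 g CO₂ ÷ 44.009 g/mol = 0.0061715 mol
mol H = 2 × 0.06352 g H₂O ÷ 18.015 g/mol = 0.0070519 mol
From the AgBr data: mol Br per gram of compound = (0.8499 ÷ 187.772) ÷ 0.6064 = 0.0074641 mol/g, so in the 0.2362 g combustion sample mol Br = 0.0017630 mol
mass O = 0.2362 − (0.074125 + 0.0071083 + 0.14087) = 0.014094 g → mol O = 0.014094 ÷ 15.999 = 0.00088091 mol
Divide by the smallest (0.00088091 mol): C 7.006, H 8.005, Br 2.001, O 1.000

C7H8Br2O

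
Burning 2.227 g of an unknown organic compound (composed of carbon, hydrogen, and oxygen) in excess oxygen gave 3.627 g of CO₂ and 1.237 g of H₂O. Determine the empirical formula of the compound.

mol C = 3.627 g CO₂ ÷ 44.009 g/mol = 0.082415 mol
mol H = 2 × 1.237 g H₂O ÷ 18.015 g/mol = 0.13733 mol
mass O = 2.227 − (0.98989 + 0.13843) = 1.0987 g → mol O = 1.0987 ÷ 15.999 = 0.068672 mol
Divide by the smallest (0.068672 mol): C 1.200, H 2.000, O 1.000
Multiplying each by 5 gives whole numbers: C 6.00, H 10.00, O 5.00

C6H10O5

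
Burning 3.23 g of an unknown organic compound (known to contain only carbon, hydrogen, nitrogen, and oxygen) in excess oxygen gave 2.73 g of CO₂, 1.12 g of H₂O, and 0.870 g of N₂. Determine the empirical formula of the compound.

C2H4N2O3

mol C = 2.73 g CO₂ ÷ 44.009 g/mol = 0.06203 mol
mol H = 2 × 1.12 g H₂O ÷ 18.015 g/mol = 0.1243 mol
mol N = 2 × 0.870 g N₂ ÷ 28.014 g/mol = 0.06211 mol
mass O = 3.23 − (0.7451 + 0.1253 + 0.8700) = 1.490 g → mol O = 1.490 ÷ 15.999 = 0.09311 mol
Divide by the smallest (0.06203 mol): C 1.000, H 2.004, N 1.001, O 1.501
Multiplying each by 2 gives whole numbers: C 2.00, H 4.01, N 2.00, O 3.00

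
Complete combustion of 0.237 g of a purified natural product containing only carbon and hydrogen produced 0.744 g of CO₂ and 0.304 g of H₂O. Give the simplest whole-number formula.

CH2

mol C = 0.744 g CO₂ ÷ 44.009 g/mol = 0.01691 mol
mol H = 2 × 0.304 g H₂O ÷ 18.015 g/mol = 0.03375 mol
Divide by the smallest (0.01691 mol): C 1.000, H 1.996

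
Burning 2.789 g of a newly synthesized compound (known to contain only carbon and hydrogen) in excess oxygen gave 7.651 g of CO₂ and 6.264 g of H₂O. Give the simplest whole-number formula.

mol C = 7.651 g CO₂ ÷ 44.009 g/mol = 0.17385 mol
mol H = 2 × 6.264 g H₂O ÷ 18.015 g/mol = 0.69542 mol
Divide by the smallest (0.17385 mol): C 1.000, H 4.000

CH4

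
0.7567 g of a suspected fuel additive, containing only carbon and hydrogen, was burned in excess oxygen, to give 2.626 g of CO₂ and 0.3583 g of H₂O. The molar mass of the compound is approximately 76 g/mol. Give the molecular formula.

mol C = 2.626 g CO₂ ÷ 44.009 g/mol = 0.059670 mol
mol H = 2 × 0.3583 g H₂O ÷ 18.015 g/mol = 0.039778 mol
Divide by the smallest (0.039778 mol): C 1.500, H 1.000
Multiplying each by 2 gives whole numbers: C 3.00, H 2.00
Empirical formula: C3H2
Empirical-formula mass = 38.05 g/mol; 76 ÷ 38.05 ≈ 2, so the molecular formula is C6H4.

C6H4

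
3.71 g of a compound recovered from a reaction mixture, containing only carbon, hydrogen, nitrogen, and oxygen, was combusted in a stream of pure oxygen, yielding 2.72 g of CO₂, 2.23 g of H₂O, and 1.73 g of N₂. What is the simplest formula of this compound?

CH4N2O

mol C = 2.72 g CO₂ ÷ 44.009 g/mol = 0.06181 mol
mol H = 2 × 2.23 g H₂O ÷ 18.015 g/mol = 0.2476 mol
mol N = 2 × 1.73 g N₂ ÷ 28.014 g/mol = 0.1235 mol
mass O = 3.71 − (0.7423 + 0.2496 + 1.730) = 0.9881 g → mol O = 0.9881 ÷ 15.999 = 0.06176 mol
Divide by the smallest (0.06176 mol): C 1.001, H 4.009, N 2.000, O 1.000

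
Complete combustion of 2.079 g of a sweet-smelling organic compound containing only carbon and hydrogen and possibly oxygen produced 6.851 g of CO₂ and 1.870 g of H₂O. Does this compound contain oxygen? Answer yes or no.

mol C = 6.851 g CO₂ ÷ 44.009 g/mol = 0.15567 mol
mol H = 2 × 1.870 g H₂O ÷ 18.015 g/mol = 0.20760 mol
C and H together account for 2.0791 g — essentially the entire 2.079 g sample — so the compound contains no oxygen.

no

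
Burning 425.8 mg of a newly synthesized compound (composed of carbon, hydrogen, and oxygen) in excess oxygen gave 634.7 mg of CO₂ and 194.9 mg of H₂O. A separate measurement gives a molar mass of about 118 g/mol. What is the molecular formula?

C4H6O4

mol C = 0.6347 g CO₂ ÷ 44.009 g/mol = 0.014422 mol
mol H = 2 × 0.1949 g H₂O ÷ 18.015 g/mol = 0.021638 mol
mass O = 0.4258 − (0.17322 + 0.021811) = 0.23077 g → mol O = 0.23077 ÷ 15.999 = 0.014424 mol
Divide by the smallest (0.014422 mol): C 1.000, H 1.500, O 1.000
Multiplying each by 2 gives whole numbers: C 2.00, H 3.00, O 2.00
Empirical formula: C2H3O2
Empirical-formula mass = 59.04 g/mol; 118 ÷ 59.04 ≈ 2, so the molecular formula is C4H6O4.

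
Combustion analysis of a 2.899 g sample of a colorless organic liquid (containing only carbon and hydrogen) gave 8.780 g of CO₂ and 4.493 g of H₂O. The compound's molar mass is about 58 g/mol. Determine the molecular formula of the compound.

C4H10

mol C = 8.780 g CO₂ ÷ 44.009 g/mol = 0.19950 mol
mol H = 2 × 4.493 g H₂O ÷ 18.015 g/mol = 0.49881 mol
Divide by the smallest (0.19950 mol): C 1.000, H 2.500
Multiplying each by 2 gives whole numbers: C 2.00, H 5.00
Empirical formula: C2H5
Empirical-formula mass = 29.06 g/mol; 58 ÷ 29.06 ≈ 2, so the molecular formula is C4H10.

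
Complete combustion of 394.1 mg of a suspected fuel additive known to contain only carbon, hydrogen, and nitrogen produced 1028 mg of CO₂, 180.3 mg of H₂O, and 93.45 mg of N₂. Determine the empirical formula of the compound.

C7H6N2

mol C = 1.028 g CO₂ ÷ 44.009 g/mol = 0.023359 mol
mol H = 2 × 0.1803 g H₂O ÷ 18.015 g/mol = 0.020017 mol
mol N = 2 × 0.09345 g N₂ ÷ 28.014 g/mol = 0.0066717 mol
Divide by the smallest (0.0066717 mol): C 3.501, H 3.000, N 1.000
Multiplying each by 2 gives whole numbers: C 7.00, H 6.00, N 2.00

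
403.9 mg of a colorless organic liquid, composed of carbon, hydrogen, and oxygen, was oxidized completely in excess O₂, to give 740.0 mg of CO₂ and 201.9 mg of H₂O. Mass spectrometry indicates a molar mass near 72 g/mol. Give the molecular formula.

mol C = 0.7400 g CO₂ ÷ 44.009 g/mol = 0.016815 mol
mol H = 2 × 0.2019 g H₂O ÷ 18.015 g/mol = 0.022415 mol
mass O = 0.4039 − (0.20196 + 0.022594) = 0.17934 g → mol O = 0.17934 ÷ 15.999 = 0.011210 mol
Divide by the smallest (0.011210 mol): C 1.500, H 2.000, O 1.000
Multiplying each by 2 gives whole numbers: C 3.00, H 4.00, O 2.00
Empirical formula: C3H4O2
Empirical-formula mass = 72.06 g/mol; 72 ÷ 72.06 ≈ 1, so the molecular formula is C3H4O2.

C3H4O2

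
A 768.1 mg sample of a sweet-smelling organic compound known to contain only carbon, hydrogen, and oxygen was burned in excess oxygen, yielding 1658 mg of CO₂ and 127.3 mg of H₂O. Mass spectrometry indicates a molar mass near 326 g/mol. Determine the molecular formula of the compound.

C16H6O8

mol C = 1.658 g CO₂ ÷ 44.009 g/mol = 0.037674 mol
mol H = 2 × 0.1273 g H₂O ÷ 18.015 g/mol = 0.014133 mol
mass O = 0.7681 − (0.45250 + 0.014246) = 0.30135 g → mol O = 0.30135 ÷ 15.999 = 0.018836 mol
Divide by the smallest (0.014133 mol): C 2.666, H 1.000, O 1.333
Multiplying each by 3 gives whole numbers: C 8.00, H 3.00, O 4.00
Empirical formula: C8H3O4
Empirical-formula mass = 163.11 g/mol; 326 ÷ 163.11 ≈ 2, so the molecular formula is C16H6O8.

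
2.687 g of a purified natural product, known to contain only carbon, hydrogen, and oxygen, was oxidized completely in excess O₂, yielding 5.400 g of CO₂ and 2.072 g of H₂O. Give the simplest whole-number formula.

mol C = 5.400 g CO₂ ÷ 44.009 g/mol = 0.12270 mol
mol H = 2 × 2.072 g H₂O ÷ 18.015 g/mol = 0.23003 mol
mass O = 2.687 − (1.4738 + 0.23187) = 0.98135 g → mol O = 0.98135 ÷ 15.999 = 0.061338 mol
Divide by the smallest (0.061338 mol): C 2.000, H 3.750, O 1.000
Multiplying each by 4 gives whole numbers: C 8.00, H 15.00, O 4.00

C8H15O4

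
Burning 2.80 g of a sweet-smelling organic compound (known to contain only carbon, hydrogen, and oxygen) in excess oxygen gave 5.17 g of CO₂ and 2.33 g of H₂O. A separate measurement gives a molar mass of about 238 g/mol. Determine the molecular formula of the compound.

mol C = 5.17 g CO₂ ÷ 44.009 g/mol = 0.1175 mol
mol H = 2 × 2.33 g H₂O ÷ 18.015 g/mol = 0.2587 mol
mass O = 2.80 − (1.411 + 0.2607) = 1.128 g → mol O = 1.128 ÷ 15.999 = 0.07052 mol
Divide by the smallest (0.07052 mol): C 1.666, H 3.668, O 1.000
Multiplying each by 3 gives whole numbers: C 5.00, H 11.00, O 3.00
Empirical formula: C5H11O3
Empirical-formula mass = 119.14 g/mol; 238 ÷ 119.14 ≈ 2, so the molecular formula is C10H22O6.

C10H22O6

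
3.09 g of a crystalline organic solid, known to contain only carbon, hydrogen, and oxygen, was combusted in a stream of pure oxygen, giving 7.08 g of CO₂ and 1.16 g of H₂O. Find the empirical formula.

C5H4O2

mol C = 7.08 g CO₂ ÷ 44.009 g/mol = 0.1609 mol
mol H = 2 × 1.16 g H₂O ÷ 18.015 g/mol = 0.1288 mol
mass O = 3.09 − (1.932 + 0.1298) = 1.028 g → mol O = 1.028 ÷ 15.999 = 0.06425 mol
Divide by the smallest (0.06425 mol): C 2.504, H 2.004, O 1.000
Multiplying each by 2 gives whole numbers: C 5.01, H 4.01, O 2.00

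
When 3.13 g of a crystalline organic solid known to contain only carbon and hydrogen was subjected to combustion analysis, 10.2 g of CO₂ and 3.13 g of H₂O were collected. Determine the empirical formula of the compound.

mol C = 10.2 g CO₂ ÷ 44.009 g/mol = 0.2318 mol
mol H = 2 × 3.13 g H₂O ÷ 18.015 g/mol = 0.3475 mol
Divide by the smallest (0.2318 mol): C 1.000, H 1.499
Multiplying each by 2 gives whole numbers: C 2.00, H 3.00

C2H3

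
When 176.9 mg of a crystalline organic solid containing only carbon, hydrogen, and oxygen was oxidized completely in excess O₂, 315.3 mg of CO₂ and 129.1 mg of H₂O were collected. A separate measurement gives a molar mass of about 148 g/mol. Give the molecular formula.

C6H12O4

mol C = 0.3153 g CO₂ ÷ 44.009 g/mol = 0.0071644 mol
mol H = 2 × 0.1291 g H₂O ÷ 18.015 g/mol = 0.014333 mol
mass O = 0.1769 − (0.086052 + 0.014447) = 0.076401 g → mol O = 0.076401 ÷ 15.999 = 0.0047753 mol
Divide by the smallest (0.0047753 mol): C 1.500, H 3.001, O 1.000
Multiplying each by 2 gives whole numbers: C 3.00, H 6.00, O 2.00
Empirical formula: C3H6O2
Empirical-formula mass = 74.08 g/mol; 148 ÷ 74.08 ≈ 2, so the molecular formula is C6H12O4.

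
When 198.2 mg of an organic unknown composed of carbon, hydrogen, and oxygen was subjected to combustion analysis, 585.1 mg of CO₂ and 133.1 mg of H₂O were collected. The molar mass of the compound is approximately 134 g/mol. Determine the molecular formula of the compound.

mol C = 0.5851 g CO₂ ÷ 44.009 g/mol = 0.013295 mol
mol H = 2 × 0.1331 g H₂O ÷ 18.015 g/mol = 0.014777 mol
mass O = 0.1982 − (0.15969 + 0.014895) = 0.023619 g → mol O = 0.023619 ÷ 15.999 = 0.0014763 mol
Divide by the smallest (0.0014763 mol): C 9.006, H 10.009, O 1.000
Empirical formula: C9H10O
Empirical-formula mass = 134.18 g/mol; 134 ÷ 134.18 ≈ 1, so the molecular formula is C9H10O.

C9H10O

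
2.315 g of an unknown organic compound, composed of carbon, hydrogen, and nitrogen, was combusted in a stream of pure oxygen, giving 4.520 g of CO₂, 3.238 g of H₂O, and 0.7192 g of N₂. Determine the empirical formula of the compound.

C2H7N

mol C = 4.520 g CO₂ ÷ 44.009 g/mol = 0.10271 mol
mol H = 2 × 3.238 g H₂O ÷ 18.015 g/mol = 0.35948 mol
mol N = 2 × 0.7192 g N₂ ÷ 28.014 g/mol = 0.051346 mol
Divide by the smallest (0.051346 mol): C 2.000, H 7.001, N 1.000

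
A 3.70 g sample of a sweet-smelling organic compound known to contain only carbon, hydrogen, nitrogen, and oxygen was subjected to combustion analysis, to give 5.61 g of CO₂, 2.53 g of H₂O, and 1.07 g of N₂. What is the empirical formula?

C5H11N3O2

mol C = 5.61 g CO₂ ÷ 44.009 g/mol = 0.1275 mol
mol H = 2 × 2.53 g H₂O ÷ 18.015 g/mol = 0.2809 mol
mol N = 2 × 1.07 g N₂ ÷ 28.014 g/mol = 0.07639 mol
mass O = 3.70 − (1.531 + 0.2831 + 1.070) = 0.8158 g → mol O = 0.8158 ÷ 15.999 = 0.05099 mol
Divide by the smallest (0.05099 mol): C 2.500, H 5.508, N 1.498, O 1.000
Multiplying each by 2 gives whole numbers: C 5.00, H 11.02, N 3.00, O 2.00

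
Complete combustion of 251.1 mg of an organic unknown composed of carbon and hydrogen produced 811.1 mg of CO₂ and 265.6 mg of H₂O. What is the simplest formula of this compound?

C5H8

mol C = 0.8111 g CO₂ ÷ 44.009 g/mol = 0.018430 mol
mol H = 2 × 0.2656 g H₂O ÷ 18.015 g/mol = 0.029487 mol
Divide by the smallest (0.018430 mol): C 1.000, H 1.600
Multiplying each by 5 gives whole numbers: C 5.00, H 8.00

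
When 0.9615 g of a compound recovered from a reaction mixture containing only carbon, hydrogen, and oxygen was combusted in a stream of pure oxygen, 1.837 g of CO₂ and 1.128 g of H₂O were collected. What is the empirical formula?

mol C = 1.837 g CO₂ ÷ 44.009 g/mol = 0.041741 mol
mol H = 2 × 1.128 g H₂O ÷ 18.015 g/mol = 0.12523 mol
mass O = 0.9615 − (0.50136 + 0.12623) = 0.33391 g → mol O = 0.33391 ÷ 15.999 = 0.020871 mol
Divide by the smallest (0.020871 mol): C 2.000, H 6.000, O 1.000

C2H6O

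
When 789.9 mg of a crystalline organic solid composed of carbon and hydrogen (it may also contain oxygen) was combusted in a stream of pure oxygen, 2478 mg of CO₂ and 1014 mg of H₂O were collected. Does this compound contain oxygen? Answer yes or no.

no

mol C = 2.478 g CO₂ ÷ 44.009 g/mol = 0.056307 mol
mol H = 2 × 1.014 g H₂O ÷ 18.015 g/mol = 0.11257 mol
C and H together account for 0.78977 g — essentially the entire 0.7899 g sample — so the compound contains no oxygen.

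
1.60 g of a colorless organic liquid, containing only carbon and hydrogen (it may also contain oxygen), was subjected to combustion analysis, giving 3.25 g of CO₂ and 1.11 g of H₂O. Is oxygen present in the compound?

mol C = 3.25 g CO₂ ÷ 44.009 g/mol = 0.07385 mol
mol H = 2 × 1.11 g H₂O ÷ 18.015 g/mol = 0.1232 mol
C and H account for only 1.011 g of the 1.60 g sample; the remaining 0.5888 g must be oxygen.

yes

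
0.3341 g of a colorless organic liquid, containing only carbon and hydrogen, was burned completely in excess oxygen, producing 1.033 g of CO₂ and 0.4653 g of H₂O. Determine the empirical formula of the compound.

C5H11

mol C = 1.033 g CO₂ ÷ 44.009 g/mol = 0.023472 mol
mol H = 2 × 0.4653 g H₂O ÷ 18.015 g/mol = 0.051657 mol
Divide by the smallest (0.023472 mol): C 1.000, H 2.201
Multiplying each by 5 gives whole numbers: C 5.00, H 11.00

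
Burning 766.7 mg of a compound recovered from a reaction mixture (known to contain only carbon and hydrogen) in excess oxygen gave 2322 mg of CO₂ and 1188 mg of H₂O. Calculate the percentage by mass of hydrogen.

17.34%

mol C = 2.322 g CO₂ ÷ 44.009 g/mol = 0.052762 mol
mol H = 2 × 1.188 g H₂O ÷ 18.015 g/mol = 0.13189 mol
mass % H = 0.13295 g ÷ 0.7667 g × 100%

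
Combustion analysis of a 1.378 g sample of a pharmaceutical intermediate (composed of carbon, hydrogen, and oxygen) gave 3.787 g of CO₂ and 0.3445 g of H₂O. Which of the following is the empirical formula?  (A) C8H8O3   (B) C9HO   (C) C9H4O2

(C) C9H4O2

mol C = 3.787 g CO₂ ÷ 44.009 g/mol = 0.086051 mol
mol H = 2 × 0.3445 g H₂O ÷ 18.015 g/mol = 0.038246 mol
mass O = 1.378 − (1.0336 + 0.038552) = 0.30589 g → mol O = 0.30589 ÷ 15.999 = 0.019120 mol
Divide by the smallest (0.019120 mol): C 4.501, H 2.000, O 1.000
Multiplying each by 2 gives whole numbers: C 9.00, H 4.00, O 2.00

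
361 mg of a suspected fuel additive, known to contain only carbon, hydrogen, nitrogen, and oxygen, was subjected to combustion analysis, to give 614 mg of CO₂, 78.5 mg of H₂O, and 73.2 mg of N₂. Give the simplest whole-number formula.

C8H5N3O4

mol C = 0.614 g CO₂ ÷ 44.009 g/mol = 0.01395 mol
mol H = 2 × 0.0785 g H₂O ÷ 18.015 g/mol = 0.008715 mol
mol N = 2 × 0.0732 g N₂ ÷ 28.014 g/mol = 0.005226 mol
mass O = 0.361 − (0.1676 + 0.008785 + 0.07320) = 0.1114 g → mol O = 0.1114 ÷ 15.999 = 0.006966 mol
Divide by the smallest (0.005226 mol): C 2.670, H 1.668, N 1.000, O 1.333
Multiplying each by 3 gives whole numbers: C 8.01, H 5.00, N 3.00, O 4.00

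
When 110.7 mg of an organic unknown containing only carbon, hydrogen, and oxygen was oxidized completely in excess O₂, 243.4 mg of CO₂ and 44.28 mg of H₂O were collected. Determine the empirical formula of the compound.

mol C = 0.2434 g CO₂ ÷ 44.009 g/mol = 0.0055307 mol
mol H = 2 × 0.04428 g H₂O ÷ 18.015 g/mol = 0.0049159 mol
mass O = 0.1107 − (0.066429 + 0.0049552) = 0.039316 g → mol O = 0.039316 ÷ 15.999 = 0.0024574 mol
Divide by the smallest (0.0024574 mol): C 2.251, H 2.000, O 1.000
Multiplying each by 4 gives whole numbers: C 9.00, H 8.00, O 4.00

C9H8O4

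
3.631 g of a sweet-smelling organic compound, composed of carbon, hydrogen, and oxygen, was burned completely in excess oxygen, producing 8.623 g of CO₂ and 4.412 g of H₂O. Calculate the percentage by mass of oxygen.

21.59%

mol C = 8.623 g CO₂ ÷ 44.009 g/mol = 0.19594 mol
mol H = 2 × 4.412 g H₂O ÷ 18.015 g/mol = 0.48981 mol
mass O = 3.631 − (2.3534 + 0.49373) = 0.78387 g → mol O = 0.78387 ÷ 15.999 = 0.048995 mol
mass % O = 0.78387 g ÷ 3.631 g × 100%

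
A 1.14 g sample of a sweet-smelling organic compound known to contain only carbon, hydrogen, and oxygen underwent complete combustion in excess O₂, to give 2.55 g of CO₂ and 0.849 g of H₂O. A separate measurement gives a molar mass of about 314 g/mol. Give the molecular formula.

C16H26O6

mol C = 2.55 g CO₂ ÷ 44.009 g/mol = 0.05794 mol
mol H = 2 × 0.849 g H₂O ÷ 18.015 g/mol = 0.09425 mol
mass O = 1.14 − (0.6959 + 0.09501) = 0.3490 g → mol O = 0.3490 ÷ 15.999 = 0.02182 mol
Divide by the smallest (0.02182 mol): C 2.656, H 4.320, O 1.000
Multiplying each by 3 gives whole numbers: C 7.97, H 12.96, O 3.00
Empirical formula: C8H13O3
Empirical-formula mass = 157.19 g/mol; 314 ÷ 157.19 ≈ 2, so the molecular formula is C16H26O6.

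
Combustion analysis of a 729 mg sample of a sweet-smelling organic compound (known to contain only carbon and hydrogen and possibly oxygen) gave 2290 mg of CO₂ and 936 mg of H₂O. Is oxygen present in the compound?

no

mol C = 2.29 g CO₂ ÷ 44.009 g/mol = 0.05203 mol
mol H = 2 × 0.936 g H₂O ÷ 18.015 g/mol = 0.1039 mol
C and H together account for 0.7297 g — essentially the entire 0.729 g sample — so the compound contains no oxygen.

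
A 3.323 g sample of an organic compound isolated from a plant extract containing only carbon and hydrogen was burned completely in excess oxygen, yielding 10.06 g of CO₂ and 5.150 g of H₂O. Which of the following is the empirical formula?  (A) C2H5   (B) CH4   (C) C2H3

mol C = 10.06 g CO₂ ÷ 44.009 g/mol = 0.22859 mol
mol H = 2 × 5.150 g H₂O ÷ 18.015 g/mol = 0.57175 mol
Divide by the smallest (0.22859 mol): C 1.000, H 2.501
Multiplying each by 2 gives whole numbers: C 2.00, H 5.00

(A) C2H5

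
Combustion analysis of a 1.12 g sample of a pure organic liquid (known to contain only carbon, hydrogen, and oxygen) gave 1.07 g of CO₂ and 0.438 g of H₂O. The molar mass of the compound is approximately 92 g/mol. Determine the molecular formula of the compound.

mol C = 1.07 g CO₂ ÷ 44.009 g/mol = 0.02431 mol
mol H = 2 × 0.438 g H₂O ÷ 18.015 g/mol = 0.04863 mol
mass O = 1.12 − (0.2920 + 0.04902) = 0.7790 g → mol O = 0.7790 ÷ 15.999 = 0.04869 mol
Divide by the smallest (0.02431 mol): C 1.000, H 2.000, O 2.003
Empirical formula: CH2O2
Empirical-formula mass = 46.02 g/mol; 92 ÷ 46.02 ≈ 2, so the molecular formula is C2H4O4.

C2H4O4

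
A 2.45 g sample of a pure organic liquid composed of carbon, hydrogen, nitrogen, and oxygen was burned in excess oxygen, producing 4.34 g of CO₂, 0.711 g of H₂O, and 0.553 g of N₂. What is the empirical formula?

mol C = 4.34 g CO₂ ÷ 44.009 g/mol = 0.09862 mol
mol H = 2 × 0.711 g H₂O ÷ 18.015 g/mol = 0.07893 mol
mol N = 2 × 0.553 g N₂ ÷ 28.014 g/mol = 0.03948 mol
mass O = 2.45 − (1.184 + 0.07957 + 0.5530) = 0.6330 g → mol O = 0.6330 ÷ 15.999 = 0.03956 mol
Divide by the smallest (0.03948 mol): C 2.498, H 1.999, N 1.000, O 1.002
Multiplying each by 2 gives whole numbers: C 5.00, H 4.00, N 2.00, O 2.00

C5H4N2O2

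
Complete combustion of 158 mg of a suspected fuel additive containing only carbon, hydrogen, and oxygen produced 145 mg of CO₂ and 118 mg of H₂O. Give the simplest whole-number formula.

CH4O2

mol C = 0.145 g CO₂ ÷ 44.009 g/mol = 0.003295 mol
mol H = 2 × 0.118 g H₂O ÷ 18.015 g/mol = 0.01310 mol
mass O = 0.158 − (0.03957 + 0.01320) = 0.1052 g → mol O = 0.1052 ÷ 15.999 = 0.006577 mol
Divide by the smallest (0.003295 mol): C 1.000, H 3.976, O 1.996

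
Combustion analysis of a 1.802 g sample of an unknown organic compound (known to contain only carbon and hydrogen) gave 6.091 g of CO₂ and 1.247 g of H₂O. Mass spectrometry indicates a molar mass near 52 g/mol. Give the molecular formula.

mol C = 6.091 g CO₂ ÷ 44.009 g/mol = 0.13840 mol
mol H = 2 × 1.247 g H₂O ÷ 18.015 g/mol = 0.13844 mol
Divide by the smallest (0.13840 mol): C 1.000, H 1.000
Empirical formula: CH
Empirical-formula mass = 13.02 g/mol; 52 ÷ 13.02 ≈ 4, so the molecular formula is C4H4.

C4H4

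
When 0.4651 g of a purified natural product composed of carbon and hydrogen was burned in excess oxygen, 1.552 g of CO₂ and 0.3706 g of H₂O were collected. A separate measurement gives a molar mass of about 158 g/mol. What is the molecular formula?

C12H14

mol C = 1.552 g CO₂ ÷ 44.009 g/mol = 0.035266 mol
mol H = 2 × 0.3706 g H₂O ÷ 18.015 g/mol = 0.041143 mol
Divide by the smallest (0.035266 mol): C 1.000, H 1.167
Multiplying each by 6 gives whole numbers: C 6.00, H 7.00
Empirical formula: C6H7
Empirical-formula mass = 79.12 g/mol; 158 ÷ 79.12 ≈ 2, so the molecular formula is C12H14.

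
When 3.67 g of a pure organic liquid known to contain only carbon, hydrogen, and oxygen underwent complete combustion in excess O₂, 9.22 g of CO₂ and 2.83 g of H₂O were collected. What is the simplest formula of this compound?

mol C = 9.22 g CO₂ ÷ 44.009 g/mol = 0.2095 mol
mol H = 2 × 2.83 g H₂O ÷ 18.015 g/mol = 0.3142 mol
mass O = 3.67 − (2.516 + 0.3167) = 0.8370 g → mol O = 0.8370 ÷ 15.999 = 0.05231 mol
Divide by the smallest (0.05231 mol): C 4.005, H 6.006, O 1.000

C4H6O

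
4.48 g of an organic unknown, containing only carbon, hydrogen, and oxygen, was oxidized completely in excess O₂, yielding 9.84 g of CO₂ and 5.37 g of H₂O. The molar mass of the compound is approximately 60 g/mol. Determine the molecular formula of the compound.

mol C = 9.84 g CO₂ ÷ 44.009 g/mol = 0.2236 mol
mol H = 2 × 5.37 g H₂O ÷ 18.015 g/mol = 0.5962 mol
mass O = 4.48 − (2.686 + 0.6009) = 1.194 g → mol O = 1.194 ÷ 15.999 = 0.07460 mol
Divide by the smallest (0.07460 mol): C 2.997, H 7.992, O 1.000
Empirical formula: C3H8O
Empirical-formula mass = 60.10 g/mol; 60 ÷ 60.10 ≈ 1, so the molecular formula is C3H8O.

C3H8O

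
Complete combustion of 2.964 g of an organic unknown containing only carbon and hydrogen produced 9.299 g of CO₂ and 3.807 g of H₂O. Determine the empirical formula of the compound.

mol C = 9.299 g CO₂ ÷ 44.009 g/mol = 0.21130 mol
mol H = 2 × 3.807 g H₂O ÷ 18.015 g/mol = 0.42265 mol
Divide by the smallest (0.21130 mol): C 1.000, H 2.000

CH2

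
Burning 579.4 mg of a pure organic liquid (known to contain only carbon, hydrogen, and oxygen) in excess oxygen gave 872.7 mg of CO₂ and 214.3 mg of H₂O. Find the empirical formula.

mol C = 0.8727 g CO₂ ÷ 44.009 g/mol = 0.019830 mol
mol H = 2 × 0.2143 g H₂O ÷ 18.015 g/mol = 0.023791 mol
mass O = 0.5794 − (0.23818 + 0.023982) = 0.31724 g → mol O = 0.31724 ÷ 15.999 = 0.019829 mol
Divide by the smallest (0.019829 mol): C 1.000, H 1.200, O 1.000
Multiplying each by 5 gives whole numbers: C 5.00, H 6.00, O 5.00

C5H6O5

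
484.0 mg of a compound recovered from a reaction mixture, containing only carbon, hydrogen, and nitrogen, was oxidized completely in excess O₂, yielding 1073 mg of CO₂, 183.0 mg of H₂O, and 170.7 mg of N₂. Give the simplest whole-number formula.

C6H5N3

mol C = 1.073 g CO₂ ÷ 44.009 g/mol = 0.024381 mol
mol H = 2 × 0.1830 g H₂O ÷ 18.015 g/mol = 0.020316 mol
mol N = 2 × 0.1707 g N₂ ÷ 28.014 g/mol = 0.012187 mol
Divide by the smallest (0.012187 mol): C 2.001, H 1.667, N 1.000
Multiplying each by 3 gives whole numbers: C 6.00, H 5.00, N 3.00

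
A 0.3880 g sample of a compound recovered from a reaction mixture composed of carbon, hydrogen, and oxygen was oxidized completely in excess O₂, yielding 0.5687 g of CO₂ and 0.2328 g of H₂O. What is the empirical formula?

CH2O

mol C = 0.5687 g CO₂ ÷ 44.009 g/mol = 0.012922 mol
mol H = 2 × 0.2328 g H₂O ÷ 18.015 g/mol = 0.025845 mol
mass O = 0.3880 − (0.15521 + 0.026052) = 0.20674 g → mol O = 0.20674 ÷ 15.999 = 0.012922 mol
Divide by the smallest (0.012922 mol): C 1.000, H 2.000, O 1.000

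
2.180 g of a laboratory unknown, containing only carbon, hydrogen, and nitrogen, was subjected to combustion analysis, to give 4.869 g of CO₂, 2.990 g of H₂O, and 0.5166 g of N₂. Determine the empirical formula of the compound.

C3H9N

mol C = 4.869 g CO₂ ÷ 44.009 g/mol = 0.11064 mol
mol H = 2 × 2.990 g H₂O ÷ 18.015 g/mol = 0.33195 mol
mol N = 2 × 0.5166 g N₂ ÷ 28.014 g/mol = 0.036882 mol
Divide by the smallest (0.036882 mol): C 3.000, H 9.000, N 1.000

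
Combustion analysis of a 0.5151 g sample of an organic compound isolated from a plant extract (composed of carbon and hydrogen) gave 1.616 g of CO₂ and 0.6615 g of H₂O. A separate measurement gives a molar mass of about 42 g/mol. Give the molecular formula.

C3H6

mol C = 1.616 g CO₂ ÷ 44.009 g/mol = 0.036720 mol
mol H = 2 × 0.6615 g H₂O ÷ 18.015 g/mol = 0.073439 mol
Divide by the smallest (0.036720 mol): C 1.000, H 2.000
Empirical formula: CH2
Empirical-formula mass = 14.03 g/mol; 42 ÷ 14.03 ≈ 3, so the molecular formula is C3H6.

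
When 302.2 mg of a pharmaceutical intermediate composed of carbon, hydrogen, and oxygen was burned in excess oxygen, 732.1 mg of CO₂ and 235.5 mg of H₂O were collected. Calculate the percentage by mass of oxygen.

mol C = 0.7321 g CO₂ ÷ 44.009 g/mol = 0.016635 mol
mol H = 2 × 0.2355 g H₂O ÷ 18.015 g/mol = 0.026145 mol
mass O = 0.3022 − (0.19981 + 0.026354) = 0.076040 g → mol O = 0.076040 ÷ 15.999 = 0.0047528 mol
mass % O = 0.076040 g ÷ 0.3022 g × 100%

25.16%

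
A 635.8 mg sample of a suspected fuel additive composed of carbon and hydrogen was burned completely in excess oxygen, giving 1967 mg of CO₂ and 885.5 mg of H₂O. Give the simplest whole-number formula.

C5H11

mol C = 1.967 g CO₂ ÷ 44.009 g/mol = 0.044695 mol
mol H = 2 × 0.8855 g H₂O ÷ 18.015 g/mol = 0.098307 mol
Divide by the smallest (0.044695 mol): C 1.000, H 2.199
Multiplying each by 5 gives whole numbers: C 5.00, H 11.00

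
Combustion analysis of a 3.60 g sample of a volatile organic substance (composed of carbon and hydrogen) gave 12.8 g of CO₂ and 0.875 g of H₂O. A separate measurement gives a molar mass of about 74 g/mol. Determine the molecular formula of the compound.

C6H2

mol C = 12.8 g CO₂ ÷ 44.009 g/mol = 0.2908 mol
mol H = 2 × 0.875 g H₂O ÷ 18.015 g/mol = 0.09714 mol
Divide by the smallest (0.09714 mol): C 2.994, H 1.000
Empirical formula: C3H
Empirical-formula mass = 37.04 g/mol; 74 ÷ 37.04 ≈ 2, so the molecular formula is C6H2.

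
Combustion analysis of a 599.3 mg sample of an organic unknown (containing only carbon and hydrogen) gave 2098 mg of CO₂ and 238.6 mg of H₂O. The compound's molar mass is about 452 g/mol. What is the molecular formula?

C36H20

mol C = 2.098 g CO₂ ÷ 44.009 g/mol = 0.047672 mol
mol H = 2 × 0.2386 g H₂O ÷ 18.015 g/mol = 0.026489 mol
Divide by the smallest (0.026489 mol): C 1.800, H 1.000
Multiplying each by 5 gives whole numbers: C 9.00, H 5.00
Empirical formula: C9H5
Empirical-formula mass = 113.14 g/mol; 452 ÷ 113.14 ≈ 4, so the molecular formula is C36H20.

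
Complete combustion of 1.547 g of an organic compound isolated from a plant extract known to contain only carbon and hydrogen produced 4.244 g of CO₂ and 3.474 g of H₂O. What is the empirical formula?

mol C = 4.244 g CO₂ ÷ 44.009 g/mol = 0.096435 mol
mol H = 2 × 3.474 g H₂O ÷ 18.015 g/mol = 0.38568 mol
Divide by the smallest (0.096435 mol): C 1.000, H 3.999

CH4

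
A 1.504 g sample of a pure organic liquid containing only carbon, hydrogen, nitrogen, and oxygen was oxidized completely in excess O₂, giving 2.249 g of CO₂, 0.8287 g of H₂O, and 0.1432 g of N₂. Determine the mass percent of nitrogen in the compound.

9.52%

mol C = 2.249 g CO₂ ÷ 44.009 g/mol = 0.051103 mol
mol H = 2 × 0.8287 g H₂O ÷ 18.015 g/mol = 0.092001 mol
mol N = 2 × 0.1432 g N₂ ÷ 28.014 g/mol = 0.010223 mol
mass O = 1.504 − (0.61380 + 0.092737 + 0.14320) = 0.65426 g → mol O = 0.65426 ÷ 15.999 = 0.040894 mol
mass % N = 0.14320 g ÷ 1.504 g × 100%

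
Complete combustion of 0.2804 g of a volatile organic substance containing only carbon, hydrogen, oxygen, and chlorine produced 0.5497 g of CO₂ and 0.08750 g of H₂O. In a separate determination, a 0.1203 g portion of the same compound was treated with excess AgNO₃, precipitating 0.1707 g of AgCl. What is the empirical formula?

mol C = 0.5497 g CO₂ ÷ 44.009 g/mol = 0.012491 mol
mol H = 2 × 0.08750 g H₂O ÷ 18.015 g/mol = 0.0097141 mol
From the AgCl data: mol Cl per gram of compound = (0.1707 ÷ 143.318) ÷ 0.1203 = 0.0099007 mol/g, so in the 0.2804 g combustion sample mol Cl = 0.0027762 mol
mass O = 0.2804 − (0.15002 + 0.0097918 + 0.098415) = 0.022168 g → mol O = 0.022168 ÷ 15.999 = 0.0013856 mol
Divide by the smallest (0.0013856 mol): C 9.015, H 7.011, Cl 2.004, O 1.000

C9H7Cl2O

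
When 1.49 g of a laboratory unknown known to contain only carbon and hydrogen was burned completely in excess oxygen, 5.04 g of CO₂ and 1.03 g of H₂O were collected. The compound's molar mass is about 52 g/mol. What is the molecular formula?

mol C = 5.04 g CO₂ ÷ 44.009 g/mol = 0.1145 mol
mol H = 2 × 1.03 g H₂O ÷ 18.015 g/mol = 0.1143 mol
Divide by the smallest (0.1143 mol): C 1.002, H 1.000
Empirical formula: CH
Empirical-formula mass = 13.02 g/mol; 52 ÷ 13.02 ≈ 4, so the molecular formula is C4H4.

C4H4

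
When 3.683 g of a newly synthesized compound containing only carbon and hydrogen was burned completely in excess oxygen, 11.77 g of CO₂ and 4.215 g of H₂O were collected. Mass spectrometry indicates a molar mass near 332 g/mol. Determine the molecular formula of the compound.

mol C = 11.77 g CO₂ ÷ 44.009 g/mol = 0.26745 mol
mol H = 2 × 4.215 g H₂O ÷ 18.015 g/mol = 0.46794 mol
Divide by the smallest (0.26745 mol): C 1.000, H 1.750
Multiplying each by 4 gives whole numbers: C 4.00, H 7.00
Empirical formula: C4H7
Empirical-formula mass = 55.10 g/mol; 332 ÷ 55.10 ≈ 6, so the molecular formula is C24H42.

C24H42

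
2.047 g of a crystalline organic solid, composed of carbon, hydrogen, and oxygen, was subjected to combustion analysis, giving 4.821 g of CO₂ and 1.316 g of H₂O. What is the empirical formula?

C3H4O

mol C = 4.821 g CO₂ ÷ 44.009 g/mol = 0.10955 mol
mol H = 2 × 1.316 g H₂O ÷ 18.015 g/mol = 0.14610 mol
mass O = 2.047 − (1.3158 + 0.14727) = 0.58398 g → mol O = 0.58398 ÷ 15.999 = 0.036501 mol
Divide by the smallest (0.036501 mol): C 3.001, H 4.003, O 1.000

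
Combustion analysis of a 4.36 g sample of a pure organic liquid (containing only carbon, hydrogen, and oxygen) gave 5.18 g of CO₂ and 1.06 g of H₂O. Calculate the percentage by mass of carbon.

32.4%

mol C = 5.18 g CO₂ ÷ 44.009 g/mol = 0.1177 mol
mol H = 2 × 1.06 g H₂O ÷ 18.015 g/mol = 0.1177 mol
mass O = 4.36 − (1.414 + 0.1186) = 2.828 g → mol O = 2.828 ÷ 15.999 = 0.1767 mol
mass % C = 1.414 g ÷ 4.36 g × 100%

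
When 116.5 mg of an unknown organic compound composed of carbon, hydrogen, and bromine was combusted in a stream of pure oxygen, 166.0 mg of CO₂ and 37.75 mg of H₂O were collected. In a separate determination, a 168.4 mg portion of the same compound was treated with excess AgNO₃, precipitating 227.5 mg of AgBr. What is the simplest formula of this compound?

C9H10Br2

mol C = 0.1660 g CO₂ ÷ 44.009 g/mol = 0.0037720 mol
mol H = 2 × 0.03775 g H₂O ÷ 18.015 g/mol = 0.0041910 mol
From the AgBr data: mol Br per gram of compound = (0.2275 ÷ 187.772) ÷ 0.1684 = 0.0071946 mol/g, so in the 0.1165 g combustion sample mol Br = 0.00083817 mol
Divide by the smallest (0.00083817 mol): C 4.500, H 5.000, Br 1.000
Multiplying each by 2 gives whole numbers: C 9.00, H 10.00, Br 2.00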